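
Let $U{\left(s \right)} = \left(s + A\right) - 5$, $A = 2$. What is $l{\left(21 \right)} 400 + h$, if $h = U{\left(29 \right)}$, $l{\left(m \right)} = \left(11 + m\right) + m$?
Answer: $21226$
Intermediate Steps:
$l{\left(m \right)} = 11 + 2 m$
$U{\left(s \right)} = -3 + s$ ($U{\left(s \right)} = \left(s + 2\right) - 5 = \left(2 + s\right) - 5 = -3 + s$)
$h = 26$ ($h = -3 + 29 = 26$)
$l{\left(21 \right)} 400 + h = \left(11 + 2 \cdot 21\right) 400 + 26 = \left(11 + 42\right) 400 + 26 = 53 \cdot 400 + 26 = 21200 + 26 = 21226$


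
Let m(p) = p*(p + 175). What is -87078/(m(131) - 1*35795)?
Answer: -87078/4291 ≈ -20.293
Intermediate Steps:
m(p) = p*(175 + p)
-87078/(m(131) - 1*35795) = -87078/(131*(175 + 131) - 1*35795) = -87078/(131*306 - 35795) = -87078/(40086 - 35795) = -87078/4291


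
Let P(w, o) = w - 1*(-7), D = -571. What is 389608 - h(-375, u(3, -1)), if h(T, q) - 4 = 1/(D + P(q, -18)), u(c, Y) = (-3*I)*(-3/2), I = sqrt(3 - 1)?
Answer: 82610463724/212037 + sqrt(2)/70679 ≈ 3.8960e+5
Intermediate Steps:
P(w, o) = 7 + w (P(w, o) = w + 7 = 7 + w)
I = sqrt(2) ≈ 1.4142
u(c, Y) = 9*sqrt(2)/2 (u(c, Y) = (-3*sqrt(2))*(-3/2) = (-3*sqrt(2))*(-3*1/2) = -3*sqrt(2)*(-3/2) = 9*sqrt(2)/2)
h(T, q) = 4 + 1/(-564 + q) (h(T, q) = 4 + 1/(-571 + (7 + q)) = 4 + 1/(-564 + q))
389608 - h(-375, u(3, -1)) = 389608 - (-2255 + 4*(9*sqrt(2)/2))/(-564 + 9*sqrt(2)/2) = 389608 - (-2255 + 18*sqrt(2))/(-564 + 9*sqrt(2)/2)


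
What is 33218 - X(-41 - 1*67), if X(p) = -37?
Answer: 33255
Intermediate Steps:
33218 - X(-41 - 1*67) = 33218 - 1*(-37) = 33218 + 37 = 33255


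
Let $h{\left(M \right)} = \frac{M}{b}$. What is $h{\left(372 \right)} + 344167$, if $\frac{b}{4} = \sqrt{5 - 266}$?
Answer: $344167 - \frac{31 i \sqrt{29}}{29} \approx 3.4417 \cdot 10^{5} - 5.7566 i$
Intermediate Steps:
$b = 12 i \sqrt{29}$ ($b = 4 \sqrt{5 - 266} = 4 \sqrt{-261} = 4 \cdot 3 i \sqrt{29} = 12 i \sqrt{29} \approx 64.622 i$)
$h{\left(M \right)} = - \frac{i M \sqrt{29}}{348}$ ($h{\left(M \right)} = \frac{M}{12 i \sqrt{29}} = M \left(- \frac{i \sqrt{29}}{348}\right) = - \frac{i M \sqrt{29}}{348}$)
$h{\left(372 \right)} + 344167 = \left(- \frac{1}{348}\right) i 372 \sqrt{29} + 344167 = - \frac{31 i \sqrt{29}}{29} + 344167 = 344167 - \frac{31 i \sqrt{29}}{29}$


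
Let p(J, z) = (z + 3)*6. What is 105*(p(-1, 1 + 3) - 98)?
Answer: -5880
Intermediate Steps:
p(J, z) = 18 + 6*z (p(J, z) = (3 + z)*6 = 18 + 6*z)
105*(p(-1, 1 + 3) - 98) = 105*((18 + 6*(1 + 3)) - 98) = 105*((18 + 6*4) - 98) = 105*((18 + 24) - 98) = 105*(42 - 98) = 105*(-56) = -5880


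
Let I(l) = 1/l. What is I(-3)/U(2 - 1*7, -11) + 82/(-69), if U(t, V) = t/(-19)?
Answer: -847/345 ≈ -2.4551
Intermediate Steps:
U(t, V) = -t/19 (U(t, V) = t*(-1/19) = -t/19)
I(-3)/U(2 - 1*7, -11) + 82/(-69) = 1/((-3)*((-(2 - 1*7)/19))) + 82/(-69) = -(-19/(2 - 7))/3 + 82*(-1/69) = -1/(3*((-1/19*(-5)))) - 82/69 = -1/(3*5/19) - 82/69 = -⅓*19/5 - 82/69 = -19/15 - 82/69 = -847/345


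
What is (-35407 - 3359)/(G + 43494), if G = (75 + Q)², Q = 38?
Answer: -38766/56263 ≈ -0.68901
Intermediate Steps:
G = 12769 (G = (75 + 38)² = 113² = 12769)
(-35407 - 3359)/(G + 43494) = (-35407 - 3359)/(12769 + 43494) = -38766/56263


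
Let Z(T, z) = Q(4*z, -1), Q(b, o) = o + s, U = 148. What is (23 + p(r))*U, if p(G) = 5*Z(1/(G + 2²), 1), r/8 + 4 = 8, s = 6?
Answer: 7104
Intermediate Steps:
r = 32 (r = -32 + 8*8 = -32 + 64 = 32)
Q(b, o) = 6 + o (Q(b, o) = o + 6 = 6 + o)
Z(T, z) = 5 (Z(T, z) = 6 - 1 = 5)
p(G) = 25 (p(G) = 5*5 = 25)
(23 + p(r))*U = (23 + 25)*148 = 48*148 = 7104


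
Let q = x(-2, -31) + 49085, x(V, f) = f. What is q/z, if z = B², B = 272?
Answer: 24527/36992 ≈ 0.66304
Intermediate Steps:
q = 49054 (q = -31 + 49085 = 49054)
z = 73984 (z = 272² = 73984)
q/z = 49054/73984 = 49054*(1/73984) = 24527/36992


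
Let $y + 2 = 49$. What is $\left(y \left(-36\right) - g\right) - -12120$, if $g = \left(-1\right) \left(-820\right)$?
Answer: $9608$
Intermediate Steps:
$y = 47$ ($y = -2 + 49 = 47$)
$g = 820$
$\left(y \left(-36\right) - g\right) - -12120 = \left(47 \left(-36\right) - 820\right) - -12120 = \left(-1692 - 820\right) + 12120 = -2512 + 12120 = 9608$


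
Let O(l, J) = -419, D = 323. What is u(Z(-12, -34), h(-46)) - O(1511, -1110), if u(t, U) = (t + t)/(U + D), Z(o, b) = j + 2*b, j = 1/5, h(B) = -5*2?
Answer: 655057/1565 ≈ 418.57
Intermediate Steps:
h(B) = -10
j = ⅕ (j = 1*(⅕) = ⅕ ≈ 0.20000)
Z(o, b) = ⅕ + 2*b
u(t, U) = 2*t/(323 + U) (u(t, U) = (t + t)/(U + 323) = (2*t)/(323 + U) = 2*t/(323 + U))
u(Z(-12, -34), h(-46)) - O(1511, -1110) = 2*(⅕ + 2*(-34))/(323 - 10) - 1*(-419) = 2*(⅕ - 68)/313 + 419 = 2*(-339/5)*(1/313) + 419 = -678/1565 + 419 = 655057/1565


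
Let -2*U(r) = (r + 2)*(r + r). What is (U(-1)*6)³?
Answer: 216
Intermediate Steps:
U(r) = -r*(2 + r) (U(r) = -(r + 2)*(r + r)/2 = -(2 + r)*2*r/2 = -r*(2 + r))
(U(-1)*6)³ = (-1*(-1)*(2 - 1)*6)³ = (-1*(-1)*1*6)³ = (1*6)³ = 6³ = 216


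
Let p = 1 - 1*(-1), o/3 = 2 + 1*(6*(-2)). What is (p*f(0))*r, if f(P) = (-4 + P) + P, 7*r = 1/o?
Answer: 4/105 ≈ 0.038095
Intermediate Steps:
o = -30 (o = 3*(2 + 1*(6*(-2))) = 3*(2 + 1*(-12)) = 3*(2 - 12) = 3*(-10) = -30)
r = -1/210 (r = (⅐)/(-30) = (⅐)*(-1/30) = -1/210 ≈ -0.0047619)
p = 2 (p = 1 + 1 = 2)
f(P) = -4 + 2*P
(p*f(0))*r = (2*(-4 + 2*0))*(-1/210) = (2*(-4 + 0))*(-1/210) = (2*(-4))*(-1/210) = -8*(-1/210) = 4/105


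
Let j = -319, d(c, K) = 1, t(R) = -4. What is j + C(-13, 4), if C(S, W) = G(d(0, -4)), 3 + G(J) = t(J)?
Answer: -326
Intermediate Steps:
G(J) = -7 (G(J) = -3 - 4 = -7)
C(S, W) = -7
j + C(-13, 4) = -319 - 7 = -326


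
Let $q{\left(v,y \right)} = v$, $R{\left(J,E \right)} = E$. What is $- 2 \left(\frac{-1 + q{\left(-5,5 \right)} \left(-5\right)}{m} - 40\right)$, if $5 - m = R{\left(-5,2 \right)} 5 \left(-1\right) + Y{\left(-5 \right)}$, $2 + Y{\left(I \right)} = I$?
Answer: $\frac{856}{11} \approx 77.818$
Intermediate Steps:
$Y{\left(I \right)} = -2 + I$
$m = 22$ ($m = 5 - \left(2 \cdot 5 \left(-1\right) - 7\right) = 5 - \left(2 \left(-5\right) - 7\right) = 5 - \left(-10 - 7\right) = 5 - -17 = 5 + 17 = 22$)
$- 2 \left(\frac{-1 + q{\left(-5,5 \right)} \left(-5\right)}{m} - 40\right) = - 2 \left(\frac{-1 - -25}{22} - 40\right) = - 2 \left(\left(-1 + 25\right) \frac{1}{22} - 40\right) = - 2 \left(24 \cdot \frac{1}{22} - 40\right) = - 2 \left(\frac{12}{11} - 40\right) = \left(-2\right) \left(- \frac{428}{11}\right) = \frac{856}{11}$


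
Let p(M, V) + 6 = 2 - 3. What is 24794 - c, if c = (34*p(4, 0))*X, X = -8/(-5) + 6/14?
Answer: 126384/5 ≈ 25277.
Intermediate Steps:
p(M, V) = -7 (p(M, V) = -6 + (2 - 3) = -6 - 1 = -7)
X = 71/35 (X = -8*(-⅕) + 6*(1/14) = 8/5 + 3/7 = 71/35 ≈ 2.0286)
c = -2414/5 (c = (34*(-7))*(71/35) = -238*71/35 = -2414/5 ≈ -482.80)
24794 - c = 24794 - 1*(-2414/5) = 24794 + 2414/5 = 126384/5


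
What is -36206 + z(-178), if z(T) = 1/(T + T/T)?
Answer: -6408463/177 ≈ -36206.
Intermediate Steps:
z(T) = 1/(1 + T) (z(T) = 1/(T + 1) = 1/(1 + T))
-36206 + z(-178) = -36206 + 1/(1 - 178) = -36206 + 1/(-177) = -36206 - 1/177 = -6408463/177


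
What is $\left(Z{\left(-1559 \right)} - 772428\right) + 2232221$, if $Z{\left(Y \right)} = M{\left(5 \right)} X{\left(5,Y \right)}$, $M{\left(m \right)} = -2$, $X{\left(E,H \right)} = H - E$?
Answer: $1462921$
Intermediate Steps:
$Z{\left(Y \right)} = 10 - 2 Y$ ($Z{\left(Y \right)} = - 2 \left(Y - 5\right) = - 2 \left(-5 + Y\right) = 10 - 2 Y$)
$\left(Z{\left(-1559 \right)} - 772428\right) + 2232221 = \left(\left(10 - -3118\right) - 772428\right) + 2232221 = \left(\left(10 + 3118\right) - 772428\right) + 2232221 = \left(3128 - 772428\right) + 2232221 = -769300 + 2232221 = 1462921$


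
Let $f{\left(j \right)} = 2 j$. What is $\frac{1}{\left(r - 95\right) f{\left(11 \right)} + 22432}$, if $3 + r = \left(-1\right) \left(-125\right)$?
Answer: $\frac{1}{23026} \approx 4.3429 \cdot 10^{-5}$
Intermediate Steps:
$r = 122$ ($r = -3 - -125 = -3 + 125 = 122$)
$\frac{1}{\left(r - 95\right) f{\left(11 \right)} + 22432} = \frac{1}{\left(122 - 95\right) 2 \cdot 11 + 22432} = \frac{1}{27 \cdot 22 + 22432} = \frac{1}{594 + 22432} = \frac{1}{23026}$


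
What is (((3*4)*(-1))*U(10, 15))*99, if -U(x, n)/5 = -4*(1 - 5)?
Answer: 95040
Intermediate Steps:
U(x, n) = -80 (U(x, n) = -(-20)*(1 - 5) = -(-20)*(-4) = -5*16 = -80)
(((3*4)*(-1))*U(10, 15))*99 = (((3*4)*(-1))*(-80))*99 = ((12*(-1))*(-80))*99 = -12*(-80)*99 = 960*99 = 95040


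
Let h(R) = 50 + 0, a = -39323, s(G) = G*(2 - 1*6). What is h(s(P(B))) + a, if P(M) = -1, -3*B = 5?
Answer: -39273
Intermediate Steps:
B = -5/3 (B = -⅓*5 = -5/3 ≈ -1.6667)
s(G) = -4*G (s(G) = G*(2 - 6) = G*(-4) = -4*G)
h(R) = 50
h(s(P(B))) + a = 50 - 39323 = -39273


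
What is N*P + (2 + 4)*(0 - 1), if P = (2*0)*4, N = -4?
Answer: -6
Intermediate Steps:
P = 0 (P = 0*4 = 0)
N*P + (2 + 4)*(0 - 1) = -4*0 + (2 + 4)*(0 - 1) = 0 + 6*(-1) = 0 - 6 = -6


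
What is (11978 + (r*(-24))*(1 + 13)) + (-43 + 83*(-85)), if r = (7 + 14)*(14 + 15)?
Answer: -199744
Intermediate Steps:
r = 609 (r = 21*29 = 609)
(11978 + (r*(-24))*(1 + 13)) + (-43 + 83*(-85)) = (11978 + (609*(-24))*(1 + 13)) + (-43 + 83*(-85)) = (11978 - 14616*14) + (-43 - 7055) = (11978 - 204624) - 7098 = -192646 - 7098 = -199744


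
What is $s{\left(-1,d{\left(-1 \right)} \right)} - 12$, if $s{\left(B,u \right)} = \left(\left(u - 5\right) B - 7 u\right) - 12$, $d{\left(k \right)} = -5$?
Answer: $21$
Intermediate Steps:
$s{\left(B,u \right)} = -12 - 7 u + B \left(-5 + u\right)$ ($s{\left(B,u \right)} = \left(\left(-5 + u\right) B - 7 u\right) - 12 = \left(B \left(-5 + u\right) - 7 u\right) - 12 = \left(- 7 u + B \left(-5 + u\right)\right) - 12 = -12 - 7 u + B \left(-5 + u\right)$)
$s{\left(-1,d{\left(-1 \right)} \right)} - 12 = \left(-12 - -35 - -5 - -5\right) - 12 = \left(-12 + 35 + 5 + 5\right) - 12 = 33 - 12 = 21$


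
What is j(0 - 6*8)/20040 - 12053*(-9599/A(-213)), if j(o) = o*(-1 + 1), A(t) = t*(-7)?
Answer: 115696747/1491 ≈ 77597.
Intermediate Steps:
A(t) = -7*t
j(o) = 0 (j(o) = o*0 = 0)
j(0 - 6*8)/20040 - 12053*(-9599/A(-213)) = 0/20040 - 12053/(-7*(-213)/(-9599)) = 0*(1/20040) - 12053/(1491*(-1/9599)) = 0 - 12053/(-1491/9599) = 0 - 12053*(-9599/1491) = 0 + 115696747/1491 = 115696747/1491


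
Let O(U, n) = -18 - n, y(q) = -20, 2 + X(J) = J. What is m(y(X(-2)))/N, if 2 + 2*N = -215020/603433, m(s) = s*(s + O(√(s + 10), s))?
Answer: -72411960/236981 ≈ -305.56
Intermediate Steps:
X(J) = -2 + J
m(s) = -18*s (m(s) = s*(s + (-18 - s)) = s*(-18) = -18*s)
N = -710943/603433 (N = -1 + (-215020/603433)/2 = -1 + (-215020*1/603433)/2 = -1 + (½)*(-215020/603433) = -1 - 107510/603433 = -710943/603433 ≈ -1.1782)
m(y(X(-2)))/N = (-18*(-20))/(-710943/603433) = 360*(-603433/710943) = -72411960/236981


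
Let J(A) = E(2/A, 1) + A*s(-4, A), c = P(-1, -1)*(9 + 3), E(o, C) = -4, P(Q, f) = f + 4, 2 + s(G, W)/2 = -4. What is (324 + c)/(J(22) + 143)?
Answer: -72/25 ≈ -2.8800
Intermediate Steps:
s(G, W) = -12 (s(G, W) = -4 + 2*(-4) = -4 - 8 = -12)
P(Q, f) = 4 + f
c = 36 (c = (4 - 1)*(9 + 3) = 3*12 = 36)
J(A) = -4 - 12*A (J(A) = -4 + A*(-12) = -4 - 12*A)
(324 + c)/(J(22) + 143) = (324 + 36)/((-4 - 12*22) + 143) = 360/((-4 - 264) + 143) = 360/(-268 + 143) = 360/(-125) = 360*(-1/125) = -72/25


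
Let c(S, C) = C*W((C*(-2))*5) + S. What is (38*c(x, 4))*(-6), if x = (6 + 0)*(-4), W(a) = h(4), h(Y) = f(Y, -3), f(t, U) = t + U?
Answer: 4560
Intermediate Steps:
f(t, U) = U + t
h(Y) = -3 + Y
W(a) = 1 (W(a) = -3 + 4 = 1)
x = -24 (x = 6*(-4) = -24)
c(S, C) = C + S (c(S, C) = C*1 + S = C + S)
(38*c(x, 4))*(-6) = (38*(4 - 24))*(-6) = (38*(-20))*(-6) = -760*(-6) = 4560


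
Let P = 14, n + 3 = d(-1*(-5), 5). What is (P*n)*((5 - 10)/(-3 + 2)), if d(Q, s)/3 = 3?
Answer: 420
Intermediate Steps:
d(Q, s) = 9 (d(Q, s) = 3*3 = 9)
n = 6 (n = -3 + 9 = 6)
(P*n)*((5 - 10)/(-3 + 2)) = (14*6)*((5 - 10)/(-3 + 2)) = 84*(-5/(-1)) = 84*(-5*(-1)) = 84*5 = 420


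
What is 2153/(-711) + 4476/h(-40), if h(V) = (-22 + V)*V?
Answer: -539251/440820 ≈ -1.2233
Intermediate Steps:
h(V) = V*(-22 + V)
2153/(-711) + 4476/h(-40) = 2153/(-711) + 4476/((-40*(-22 - 40))) = 2153*(-1/711) + 4476/((-40*(-62))) = -2153/711 + 4476/2480 = -2153/711 + 4476*(1/2480) = -2153/711 + 1119/620 = -539251/440820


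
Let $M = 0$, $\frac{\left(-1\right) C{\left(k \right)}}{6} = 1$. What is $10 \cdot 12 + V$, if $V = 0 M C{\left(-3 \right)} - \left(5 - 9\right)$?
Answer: $124$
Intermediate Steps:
$C{\left(k \right)} = -6$ ($C{\left(k \right)} = \left(-6\right) 1 = -6$)
$V = 4$ ($V = 0 \cdot 0 \left(-6\right) - \left(5 - 9\right) = 0 \left(-6\right) - \left(5 - 9\right) = 0 - -4 = 0 + 4 = 4$)
$10 \cdot 12 + V = 10 \cdot 12 + 4 = 120 + 4 = 124$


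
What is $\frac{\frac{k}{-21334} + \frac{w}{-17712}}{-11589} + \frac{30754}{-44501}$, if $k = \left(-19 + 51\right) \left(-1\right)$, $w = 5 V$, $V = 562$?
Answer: $- \frac{33668126805031973}{48718693826902728} \approx -0.69107$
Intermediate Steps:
$w = 2810$ ($w = 5 \cdot 562 = 2810$)
$k = -32$ ($k = 32 \left(-1\right) = -32$)
$\frac{\frac{k}{-21334} + \frac{w}{-17712}}{-11589} + \frac{30754}{-44501} = \frac{- \frac{32}{-21334} + \frac{2810}{-17712}}{-11589} + \frac{30754}{-44501} = \left(\left(-32\right) \left(- \frac{1}{21334}\right) + 2810 \left(- \frac{1}{17712}\right)\right) \left(- \frac{1}{11589}\right) + 30754 \left(- \frac{1}{44501}\right) = \left(\frac{16}{10667} - \frac{1405}{8856}\right) \left(- \frac{1}{11589}\right) - \frac{30754}{44501} = \left(- \frac{14845439}{94466952}\right) \left(- \frac{1}{11589}\right) - \frac{30754}{44501} = \frac{14845439}{1094777506728} - \frac{30754}{44501} = - \frac{33668126805031973}{48718693826902728}$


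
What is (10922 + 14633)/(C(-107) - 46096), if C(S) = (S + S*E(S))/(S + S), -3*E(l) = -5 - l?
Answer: -10222/18445 ≈ -0.55419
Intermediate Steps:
E(l) = 5/3 + l/3 (E(l) = -(-5 - l)/3 = 5/3 + l/3)
C(S) = (S + S*(5/3 + S/3))/(2*S) (C(S) = (S + S*(5/3 + S/3))/(S + S) = (S + S*(5/3 + S/3))/((2*S)) = (S + S*(5/3 + S/3))*(1/(2*S)) = (S + S*(5/3 + S/3))/(2*S))
(10922 + 14633)/(C(-107) - 46096) = (10922 + 14633)/((4/3 + (⅙)*(-107)) - 46096) = 25555/((4/3 - 107/6) - 46096) = 25555/(-33/2 - 46096) = 25555/(-92225/2) = 25555*(-2/92225) = -10222/18445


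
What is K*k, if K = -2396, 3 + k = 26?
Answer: -55108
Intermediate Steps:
k = 23 (k = -3 + 26 = 23)
K*k = -2396*23 = -55108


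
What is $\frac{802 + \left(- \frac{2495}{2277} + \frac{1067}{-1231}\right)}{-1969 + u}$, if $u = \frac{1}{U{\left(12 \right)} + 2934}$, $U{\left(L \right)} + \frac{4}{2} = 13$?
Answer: $- \frac{3302073401575}{8126845964424} \approx -0.40632$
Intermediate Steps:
$U{\left(L \right)} = 11$ ($U{\left(L \right)} = -2 + 13 = 11$)
$u = \frac{1}{2945}$ ($u = \frac{1}{11 + 2934} = \frac{1}{2945} \approx 0.00033956$)
$\frac{802 + \left(- \frac{2495}{2277} + \frac{1067}{-1231}\right)}{-1969 + u} = \frac{802 + \left(- \frac{2495}{2277} + \frac{1067}{-1231}\right)}{-1969 + \frac{1}{2945}} = \frac{802 + \left(\left(-2495\right) \frac{1}{2277} + 1067 \left(- \frac{1}{1231}\right)\right)}{- \frac{5798704}{2945}} = \left(802 - \frac{5500904}{2802987}\right) \left(- \frac{2945}{5798704}\right) = \frac{2242494670}{2802987} \left(- \frac{2945}{5798704}\right) = - \frac{3302073401575}{8126845964424}$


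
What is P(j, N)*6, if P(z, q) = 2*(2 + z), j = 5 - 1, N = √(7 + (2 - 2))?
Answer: 72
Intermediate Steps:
N = √7 (N = √(7 + 0) = √7 ≈ 2.6458)
j = 4
P(z, q) = 4 + 2*z
P(j, N)*6 = (4 + 2*4)*6 = (4 + 8)*6 = 12*6 = 72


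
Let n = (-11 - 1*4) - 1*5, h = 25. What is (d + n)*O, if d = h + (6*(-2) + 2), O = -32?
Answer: 160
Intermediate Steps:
n = -20 (n = (-11 - 4) - 5 = -15 - 5 = -20)
d = 15 (d = 25 + (6*(-2) + 2) = 25 + (-12 + 2) = 25 - 10 = 15)
(d + n)*O = (15 - 20)*(-32) = -5*(-32) = 160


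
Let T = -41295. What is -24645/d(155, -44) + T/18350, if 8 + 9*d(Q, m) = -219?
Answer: 812149557/833090 ≈ 974.86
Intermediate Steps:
d(Q, m) = -227/9 (d(Q, m) = -8/9 + (1/9)*(-219) = -8/9 - 73/3 = -227/9)
-24645/d(155, -44) + T/18350 = -24645/(-227/9) - 41295/18350 = -24645*(-9/227) - 41295*1/18350 = 221805/227 - 8259/3670 = 812149557/833090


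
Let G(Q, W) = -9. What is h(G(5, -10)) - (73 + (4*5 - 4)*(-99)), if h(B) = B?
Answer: 1502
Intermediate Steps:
h(G(5, -10)) - (73 + (4*5 - 4)*(-99)) = -9 - (73 + (4*5 - 4)*(-99)) = -9 - (73 + (20 - 4)*(-99)) = -9 - (73 + 16*(-99)) = -9 - (73 - 1584) = -9 - 1*(-1511) = -9 + 1511 = 1502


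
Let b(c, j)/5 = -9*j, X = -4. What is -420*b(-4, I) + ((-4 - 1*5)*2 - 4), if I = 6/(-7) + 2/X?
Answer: -25672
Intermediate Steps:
I = -19/14 (I = 6/(-7) + 2/(-4) = 6*(-1/7) + 2*(-1/4) = -6/7 - 1/2 = -19/14 ≈ -1.3571)
b(c, j) = -45*j (b(c, j) = 5*(-9*j) = -45*j)
-420*b(-4, I) + ((-4 - 1*5)*2 - 4) = -(-18900)*(-19)/14 + ((-4 - 1*5)*2 - 4) = -420*855/14 + ((-4 - 5)*2 - 4) = -25650 + (-9*2 - 4) = -25650 + (-18 - 4) = -25650 - 22 = -25672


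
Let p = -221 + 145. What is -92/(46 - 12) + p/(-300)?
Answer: -3127/1275 ≈ -2.4525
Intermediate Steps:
p = -76
-92/(46 - 12) + p/(-300) = -92/(46 - 12) - 76/(-300) = -92/34 - 76*(-1/300) = -92*1/34 + 19/75 = -46/17 + 19/75 = -3127/1275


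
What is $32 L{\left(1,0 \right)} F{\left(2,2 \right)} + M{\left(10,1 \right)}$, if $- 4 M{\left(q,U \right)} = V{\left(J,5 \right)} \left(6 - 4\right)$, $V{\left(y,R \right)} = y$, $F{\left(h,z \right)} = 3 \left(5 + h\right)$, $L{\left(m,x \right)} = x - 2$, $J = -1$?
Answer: $- \frac{2687}{2} \approx -1343.5$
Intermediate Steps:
$L{\left(m,x \right)} = -2 + x$
$F{\left(h,z \right)} = 15 + 3 h$
$M{\left(q,U \right)} = \frac{1}{2}$ ($M{\left(q,U \right)} = - \frac{\left(-1\right) \left(6 - 4\right)}{4} = - \frac{\left(-1\right) 2}{4} = \left(- \frac{1}{4}\right) \left(-2\right) = \frac{1}{2}$)
$32 L{\left(1,0 \right)} F{\left(2,2 \right)} + M{\left(10,1 \right)} = 32 \left(-2 + 0\right) \left(15 + 3 \cdot 2\right) + \frac{1}{2} = 32 \left(- 2 \left(15 + 6\right)\right) + \frac{1}{2} = 32 \left(\left(-2\right) 21\right) + \frac{1}{2} = 32 \left(-42\right) + \frac{1}{2} = -1344 + \frac{1}{2} = - \frac{2687}{2}$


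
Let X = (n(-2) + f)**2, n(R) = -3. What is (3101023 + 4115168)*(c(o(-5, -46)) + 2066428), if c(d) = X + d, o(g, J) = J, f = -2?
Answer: 14911587595737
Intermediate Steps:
X = 25 (X = (-3 - 2)**2 = (-5)**2 = 25)
c(d) = 25 + d
(3101023 + 4115168)*(c(o(-5, -46)) + 2066428) = (3101023 + 4115168)*((25 - 46) + 2066428) = 7216191*(-21 + 2066428) = 7216191*2066407 = 14911587595737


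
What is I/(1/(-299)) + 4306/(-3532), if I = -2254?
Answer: 1190186483/1766 ≈ 6.7395e+5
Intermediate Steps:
I/(1/(-299)) + 4306/(-3532) = -2254/(1/(-299)) + 4306/(-3532) = -2254/(-1/299) + 4306*(-1/3532) = -2254*(-299) - 2153/1766 = 673946 - 2153/1766 = 1190186483/1766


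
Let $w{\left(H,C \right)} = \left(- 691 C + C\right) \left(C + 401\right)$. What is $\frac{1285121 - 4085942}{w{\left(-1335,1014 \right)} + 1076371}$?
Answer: $\frac{2800821}{988942529} \approx 0.0028321$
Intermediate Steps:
$w{\left(H,C \right)} = - 690 C \left(401 + C\right)$
$\frac{1285121 - 4085942}{w{\left(-1335,1014 \right)} + 1076371} = \frac{1285121 - 4085942}{\left(-690\right) 1014 \left(401 + 1014\right) + 1076371} = - \frac{2800821}{\left(-690\right) 1014 \cdot 1415 + 1076371} = - \frac{2800821}{-990018900 + 1076371} = - \frac{2800821}{-988942529} = \left(-2800821\right) \left(- \frac{1}{988942529}\right) = \frac{2800821}{988942529}$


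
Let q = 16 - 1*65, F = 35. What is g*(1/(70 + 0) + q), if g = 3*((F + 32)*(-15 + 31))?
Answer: -5513832/35 ≈ -1.5754e+5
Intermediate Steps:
q = -49 (q = 16 - 65 = -49)
g = 3216 (g = 3*((35 + 32)*(-15 + 31)) = 3*(67*16) = 3*1072 = 3216)
g*(1/(70 + 0) + q) = 3216*(1/(70 + 0) - 49) = 3216*(1/70 - 49) = 3216*(-3429/70) = -5513832/35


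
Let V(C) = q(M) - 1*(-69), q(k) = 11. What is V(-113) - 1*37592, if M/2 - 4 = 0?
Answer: -37512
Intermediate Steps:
M = 8 (M = 8 + 2*0 = 8 + 0 = 8)
V(C) = 80 (V(C) = 11 - 1*(-69) = 11 + 69 = 80)
V(-113) - 1*37592 = 80 - 1*37592 = 80 - 37592 = -37512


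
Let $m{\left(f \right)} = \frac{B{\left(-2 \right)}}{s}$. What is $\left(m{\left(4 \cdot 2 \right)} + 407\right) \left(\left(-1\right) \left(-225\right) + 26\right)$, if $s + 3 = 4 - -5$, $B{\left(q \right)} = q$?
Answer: $\frac{306220}{3} \approx 1.0207 \cdot 10^{5}$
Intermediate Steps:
$s = 6$ ($s = -3 + \left(4 - -5\right) = -3 + \left(4 + 5\right) = -3 + 9 = 6$)
$m{\left(f \right)} = - \frac{1}{3}$ ($m{\left(f \right)} = - \frac{2}{6} = \left(-2\right) \frac{1}{6} = - \frac{1}{3}$)
$\left(m{\left(4 \cdot 2 \right)} + 407\right) \left(\left(-1\right) \left(-225\right) + 26\right) = \left(- \frac{1}{3} + 407\right) \left(\left(-1\right) \left(-225\right) + 26\right) = \frac{1220 \left(225 + 26\right)}{3} = \frac{1220}{3} \cdot 251 = \frac{306220}{3}$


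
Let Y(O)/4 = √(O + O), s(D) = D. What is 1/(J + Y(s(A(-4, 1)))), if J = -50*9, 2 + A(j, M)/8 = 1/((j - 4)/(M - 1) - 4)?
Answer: -225/101506 - 4*I*√2/50753 ≈ -0.0022166 - 0.00011146*I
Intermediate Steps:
A(j, M) = -16 + 8/(-4 + (-4 + j)/(-1 + M)) (A(j, M) = -16 + 8/((j - 4)/(M - 1) - 4) = -16 + 8/((-4 + j)/(-1 + M) - 4) = -16 + 8/(-4 + (-4 + j)/(-1 + M)))
Y(O) = 4*√2*√O (Y(O) = 4*√(O + O) = 4*√(2*O) = 4*(√2*√O) = 4*√2*√O)
J = -450
1/(J + Y(s(A(-4, 1)))) = 1/(-450 + 4*√2*√(8*(1 - 9*1 + 2*(-4))/(-1*(-4) + 4*1))) = 1/(-450 + 4*√2*√(8*(1 - 9 - 8)/(4 + 4))) = 1/(-450 + 4*√2*√(8*(-16)/8)) = 1/(-450 + 4*√2*√(8*(⅛)*(-16))) = 1/(-450 + 4*√2*√(-16)) = 1/(-450 + 4*√2*(4*I)) = 1/(-450 + 16*I*√2)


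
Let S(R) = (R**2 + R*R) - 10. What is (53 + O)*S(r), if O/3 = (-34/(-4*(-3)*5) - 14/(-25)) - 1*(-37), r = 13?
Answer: 1344636/25 ≈ 53785.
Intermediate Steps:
O = 5549/50 (O = 3*((-34/(-4*(-3)*5) - 14/(-25)) - 1*(-37)) = 3*((-34/(12*5) - 14*(-1/25)) + 37) = 3*((-34/60 + 14/25) + 37) = 3*((-34*1/60 + 14/25) + 37) = 3*((-17/30 + 14/25) + 37) = 3*(-1/150 + 37) = 3*(5549/150) = 5549/50 ≈ 110.98)
S(R) = -10 + 2*R**2 (S(R) = (R**2 + R**2) - 10 = 2*R**2 - 10 = -10 + 2*R**2)
(53 + O)*S(r) = (53 + 5549/50)*(-10 + 2*13**2) = 8199*(-10 + 2*169)/50 = 8199*(-10 + 338)/50 = (8199/50)*328 = 1344636/25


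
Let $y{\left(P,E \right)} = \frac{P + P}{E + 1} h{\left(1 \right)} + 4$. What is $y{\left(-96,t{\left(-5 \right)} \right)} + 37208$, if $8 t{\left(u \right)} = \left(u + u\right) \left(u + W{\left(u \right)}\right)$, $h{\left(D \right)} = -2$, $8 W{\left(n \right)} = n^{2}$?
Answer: $\frac{3993972}{107} \approx 37327.0$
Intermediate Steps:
$W{\left(n \right)} = \frac{n^{2}}{8}$
$t{\left(u \right)} = \frac{u \left(u + \frac{u^{2}}{8}\right)}{4}$ ($t{\left(u \right)} = \frac{\left(u + u\right) \left(u + \frac{u^{2}}{8}\right)}{8} = \frac{2 u \left(u + \frac{u^{2}}{8}\right)}{8} = \frac{u \left(u + \frac{u^{2}}{8}\right)}{4}$)
$y{\left(P,E \right)} = 4 - \frac{4 P}{1 + E}$ ($y{\left(P,E \right)} = \frac{P + P}{E + 1} \left(-2\right) + 4 = \frac{2 P}{1 + E} \left(-2\right) + 4 = - \frac{4 P}{1 + E} + 4 = 4 - \frac{4 P}{1 + E}$)
$y{\left(-96,t{\left(-5 \right)} \right)} + 37208 = \frac{4 \left(1 + \frac{\left(-5\right)^{2} \left(8 - 5\right)}{32} - -96\right)}{1 + \frac{\left(-5\right)^{2} \left(8 - 5\right)}{32}} + 37208 = \frac{4 \left(1 + \frac{1}{32} \cdot 25 \cdot 3 + 96\right)}{1 + \frac{1}{32} \cdot 25 \cdot 3} + 37208 = \frac{4 \left(1 + \frac{75}{32} + 96\right)}{1 + \frac{75}{32}} + 37208 = 4 \frac{1}{\frac{107}{32}} \cdot \frac{3179}{32} + 37208 = 4 \cdot \frac{32}{107} \cdot \frac{3179}{32} + 37208 = \frac{12716}{107} + 37208 = \frac{3993972}{107}$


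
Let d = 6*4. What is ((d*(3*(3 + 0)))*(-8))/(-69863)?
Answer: 1728/69863 ≈ 0.024734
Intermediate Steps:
d = 24
((d*(3*(3 + 0)))*(-8))/(-69863) = ((24*(3*(3 + 0)))*(-8))/(-69863) = ((24*(3*3))*(-8))*(-1/69863) = ((24*9)*(-8))*(-1/69863) = (216*(-8))*(-1/69863) = -1728*(-1/69863) = 1728/69863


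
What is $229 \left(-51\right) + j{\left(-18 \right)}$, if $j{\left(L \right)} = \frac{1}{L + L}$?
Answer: $- \frac{420445}{36} \approx -11679.0$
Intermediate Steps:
$j{\left(L \right)} = \frac{1}{2 L}$
$229 \left(-51\right) + j{\left(-18 \right)} = 229 \left(-51\right) + \frac{1}{2 \left(-18\right)} = -11679 + \frac{1}{2} \left(- \frac{1}{18}\right) = -11679 - \frac{1}{36} = - \frac{420445}{36}$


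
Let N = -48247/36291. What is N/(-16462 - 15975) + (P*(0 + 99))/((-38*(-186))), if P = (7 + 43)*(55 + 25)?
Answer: 38846676928483/693353817363 ≈ 56.027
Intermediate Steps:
N = -48247/36291 (N = -48247*1/36291 = -48247/36291 ≈ -1.3294)
P = 4000 (P = 50*80 = 4000)
N/(-16462 - 15975) + (P*(0 + 99))/((-38*(-186))) = -48247/(36291*(-16462 - 15975)) + (4000*(0 + 99))/((-38*(-186))) = -48247/36291/(-32437) + (4000*99)/7068 = -48247/36291*(-1/32437) + 396000*(1/7068) = 48247/1177171167 + 33000/589 = 38846676928483/693353817363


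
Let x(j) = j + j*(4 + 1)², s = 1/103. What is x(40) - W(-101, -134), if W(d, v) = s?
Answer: 107119/103 ≈ 1040.0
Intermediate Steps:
s = 1/103 ≈ 0.0097087
W(d, v) = 1/103
x(j) = 26*j (x(j) = j + j*5² = j + j*25 = j + 25*j = 26*j)
x(40) - W(-101, -134) = 26*40 - 1*1/103 = 1040 - 1/103 = 107119/103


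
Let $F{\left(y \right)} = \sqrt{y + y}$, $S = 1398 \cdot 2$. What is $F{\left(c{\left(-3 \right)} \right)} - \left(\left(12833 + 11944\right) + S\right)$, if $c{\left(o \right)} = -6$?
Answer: $-27573 + 2 i \sqrt{3} \approx -27573.0 + 3.4641 i$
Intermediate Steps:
$S = 2796$
$F{\left(y \right)} = \sqrt{2} \sqrt{y}$ ($F{\left(y \right)} = \sqrt{2 y} = \sqrt{2} \sqrt{y}$)
$F{\left(c{\left(-3 \right)} \right)} - \left(\left(12833 + 11944\right) + S\right) = \sqrt{2} \sqrt{-6} - \left(\left(12833 + 11944\right) + 2796\right) = \sqrt{2} i \sqrt{6} - \left(24777 + 2796\right) = 2 i \sqrt{3} - 27573 = -27573 + 2 i \sqrt{3}$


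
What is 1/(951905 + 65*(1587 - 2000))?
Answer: 1/925060 ≈ 1.0810e-6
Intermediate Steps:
1/(951905 + 65*(1587 - 2000)) = 1/(951905 + 65*(-413)) = 1/(951905 - 26845) = 1/925060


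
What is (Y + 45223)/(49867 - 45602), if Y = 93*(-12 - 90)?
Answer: 35737/4265 ≈ 8.3791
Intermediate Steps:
Y = -9486 (Y = 93*(-102) = -9486)
(Y + 45223)/(49867 - 45602) = (-9486 + 45223)/(49867 - 45602) = 35737/4265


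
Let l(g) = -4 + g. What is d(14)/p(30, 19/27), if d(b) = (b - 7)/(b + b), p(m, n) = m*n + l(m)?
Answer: 9/1696 ≈ 0.0053066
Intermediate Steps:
p(m, n) = -4 + m + m*n (p(m, n) = m*n + (-4 + m) = -4 + m + m*n)
d(b) = (-7 + b)/(2*b) (d(b) = (-7 + b)/((2*b)) = (-7 + b)*(1/(2*b)) = (-7 + b)/(2*b))
d(14)/p(30, 19/27) = ((½)*(-7 + 14)/14)/(-4 + 30 + 30*(19/27)) = ((½)*(1/14)*7)/(-4 + 30 + 30*(19*(1/27))) = 1/(4*(-4 + 30 + 30*(19/27))) = 1/(4*(-4 + 30 + 190/9)) = 1/(4*(424/9)) = (¼)*(9/424) = 9/1696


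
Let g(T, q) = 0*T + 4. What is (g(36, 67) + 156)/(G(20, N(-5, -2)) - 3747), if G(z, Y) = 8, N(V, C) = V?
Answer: -160/3739 ≈ -0.042792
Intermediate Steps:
g(T, q) = 4 (g(T, q) = 0 + 4 = 4)
(g(36, 67) + 156)/(G(20, N(-5, -2)) - 3747) = (4 + 156)/(8 - 3747) = 160/(-3739) = 160*(-1/3739) = -160/3739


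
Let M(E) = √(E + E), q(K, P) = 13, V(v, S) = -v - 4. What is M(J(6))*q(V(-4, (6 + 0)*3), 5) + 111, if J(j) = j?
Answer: 111 + 26*√3 ≈ 156.03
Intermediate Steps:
V(v, S) = -4 - v
M(E) = √2*√E (M(E) = √(2*E) = √2*√E)
M(J(6))*q(V(-4, (6 + 0)*3), 5) + 111 = (√2*√6)*13 + 111 = (2*√3)*13 + 111 = 26*√3 + 111 = 111 + 26*√3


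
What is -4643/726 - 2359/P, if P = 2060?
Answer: -5638607/747780 ≈ -7.5405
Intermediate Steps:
-4643/726 - 2359/P = -4643/726 - 2359/2060 = -5638607/747780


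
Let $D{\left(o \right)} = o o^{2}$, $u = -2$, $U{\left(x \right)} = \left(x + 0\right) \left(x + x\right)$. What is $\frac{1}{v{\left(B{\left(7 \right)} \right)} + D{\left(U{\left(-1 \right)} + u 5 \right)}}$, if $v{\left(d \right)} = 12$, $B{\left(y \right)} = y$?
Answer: $- \frac{1}{500} \approx -0.002$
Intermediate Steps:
$U{\left(x \right)} = 2 x^{2}$ ($U{\left(x \right)} = x 2 x = 2 x^{2}$)
$D{\left(o \right)} = o^{3}$
$\frac{1}{v{\left(B{\left(7 \right)} \right)} + D{\left(U{\left(-1 \right)} + u 5 \right)}} = \frac{1}{12 + \left(2 \left(-1\right)^{2} - 10\right)^{3}} = \frac{1}{12 + \left(2 \cdot 1 - 10\right)^{3}} = \frac{1}{12 + \left(2 - 10\right)^{3}} = \frac{1}{12 + \left(-8\right)^{3}} = \frac{1}{12 - 512} = \frac{1}{-500} = - \frac{1}{500}$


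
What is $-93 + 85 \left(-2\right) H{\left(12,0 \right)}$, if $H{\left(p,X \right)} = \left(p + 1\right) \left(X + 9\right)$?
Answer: $-19983$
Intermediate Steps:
$H{\left(p,X \right)} = \left(1 + p\right) \left(9 + X\right)$
$-93 + 85 \left(-2\right) H{\left(12,0 \right)} = -93 + 85 \left(-2\right) \left(9 + 0 + 9 \cdot 12 + 0 \cdot 12\right) = -93 - 170 \left(9 + 0 + 108 + 0\right) = -93 - 19890 = -19983$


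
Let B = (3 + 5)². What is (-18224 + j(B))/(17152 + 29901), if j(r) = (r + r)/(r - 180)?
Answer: -528528/1364537 ≈ -0.38733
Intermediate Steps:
B = 64 (B = 8² = 64)
j(r) = 2*r/(-180 + r) (j(r) = (2*r)/(-180 + r) = 2*r/(-180 + r))
(-18224 + j(B))/(17152 + 29901) = (-18224 + 2*64/(-180 + 64))/(17152 + 29901) = (-18224 + 2*64/(-116))/47053 = (-18224 + 2*64*(-1/116))*(1/47053) = (-18224 - 32/29)*(1/47053) = -528528/29*1/47053 = -528528/1364537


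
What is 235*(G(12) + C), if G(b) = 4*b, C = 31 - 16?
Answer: 14805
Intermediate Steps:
C = 15
235*(G(12) + C) = 235*(4*12 + 15) = 235*(48 + 15) = 235*63 = 14805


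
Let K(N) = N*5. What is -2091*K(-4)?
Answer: 41820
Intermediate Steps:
K(N) = 5*N
-2091*K(-4) = -10455*(-4) = -2091*(-20) = 41820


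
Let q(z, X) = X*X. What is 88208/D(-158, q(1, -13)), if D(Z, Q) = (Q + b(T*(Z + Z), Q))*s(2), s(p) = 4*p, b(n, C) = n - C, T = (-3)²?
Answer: -5513/1422 ≈ -3.8769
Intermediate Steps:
T = 9
q(z, X) = X²
D(Z, Q) = 144*Z (D(Z, Q) = (Q + (9*(Z + Z) - Q))*(4*2) = (Q + (9*(2*Z) - Q))*8 = (Q + (18*Z - Q))*8 = (Q + (-Q + 18*Z))*8 = (18*Z)*8 = 144*Z)
88208/D(-158, q(1, -13)) = 88208/((144*(-158))) = 88208/(-22752) = 88208*(-1/22752) = -5513/1422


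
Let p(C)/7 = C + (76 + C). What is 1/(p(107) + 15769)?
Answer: 1/17799 ≈ 5.6183e-5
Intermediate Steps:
p(C) = 532 + 14*C (p(C) = 7*(C + (76 + C)) = 7*(76 + 2*C) = 532 + 14*C)
1/(p(107) + 15769) = 1/((532 + 14*107) + 15769) = 1/((532 + 1498) + 15769) = 1/(2030 + 15769) = 1/17799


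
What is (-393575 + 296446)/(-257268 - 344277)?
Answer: 97129/601545 ≈ 0.16147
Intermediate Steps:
(-393575 + 296446)/(-257268 - 344277) = -97129/(-601545) = -97129*(-1/601545) = 97129/601545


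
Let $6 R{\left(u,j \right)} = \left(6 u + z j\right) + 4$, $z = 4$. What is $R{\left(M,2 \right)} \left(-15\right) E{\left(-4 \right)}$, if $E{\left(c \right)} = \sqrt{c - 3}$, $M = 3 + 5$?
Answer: $- 150 i \sqrt{7} \approx - 396.86 i$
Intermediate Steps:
$M = 8$
$E{\left(c \right)} = \sqrt{-3 + c}$
$R{\left(u,j \right)} = \frac{2}{3} + u + \frac{2 j}{3}$ ($R{\left(u,j \right)} = \frac{\left(6 u + 4 j\right) + 4}{6} = \frac{\left(4 j + 6 u\right) + 4}{6} = \frac{4 + 4 j + 6 u}{6} = \frac{2}{3} + u + \frac{2 j}{3}$)
$R{\left(M,2 \right)} \left(-15\right) E{\left(-4 \right)} = \left(\frac{2}{3} + 8 + \frac{2}{3} \cdot 2\right) \left(-15\right) \sqrt{-3 - 4} = \left(\frac{2}{3} + 8 + \frac{4}{3}\right) \left(-15\right) \sqrt{-7} = 10 \left(-15\right) i \sqrt{7} = - 150 i \sqrt{7}$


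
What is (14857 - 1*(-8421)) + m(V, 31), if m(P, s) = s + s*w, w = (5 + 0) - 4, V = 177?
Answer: 23340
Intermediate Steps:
w = 1 (w = 5 - 4 = 1)
m(P, s) = 2*s (m(P, s) = s + s*1 = s + s = 2*s)
(14857 - 1*(-8421)) + m(V, 31) = (14857 - 1*(-8421)) + 2*31 = (14857 + 8421) + 62 = 23278 + 62 = 23340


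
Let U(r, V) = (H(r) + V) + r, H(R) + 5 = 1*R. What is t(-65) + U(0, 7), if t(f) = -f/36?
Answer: 137/36 ≈ 3.8056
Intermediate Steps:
H(R) = -5 + R (H(R) = -5 + 1*R = -5 + R)
t(f) = -f/36
U(r, V) = -5 + V + 2*r (U(r, V) = ((-5 + r) + V) + r = (-5 + V + r) + r = -5 + V + 2*r)
t(-65) + U(0, 7) = -1/36*(-65) + (-5 + 7 + 2*0) = 65/36 + (-5 + 7 + 0) = 65/36 + 2 = 137/36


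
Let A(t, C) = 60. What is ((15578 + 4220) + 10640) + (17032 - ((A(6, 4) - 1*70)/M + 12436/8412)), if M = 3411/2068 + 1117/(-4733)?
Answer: 1381233533067727/29093547621 ≈ 47476.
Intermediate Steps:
M = 13834307/9787844 (M = 3411*(1/2068) + 1117*(-1/4733) = 3411/2068 - 1117/4733 = 13834307/9787844 ≈ 1.4134)
((15578 + 4220) + 10640) + (17032 - ((A(6, 4) - 1*70)/M + 12436/8412)) = ((15578 + 4220) + 10640) + (17032 - ((60 - 1*70)/(13834307/9787844) + 12436/8412)) = (19798 + 10640) + (17032 - ((60 - 70)*(9787844/13834307) + 12436*(1/8412))) = 30438 + (17032 - (-10*9787844/13834307 + 3109/2103)) = 30438 + (17032 - (-97878440/13834307 + 3109/2103)) = 30438 + (17032 - 1*(-162827498857/29093547621)) = 30438 + (17032 + 162827498857/29093547621) = 30438 + 495684130579729/29093547621 = 1381233533067727/29093547621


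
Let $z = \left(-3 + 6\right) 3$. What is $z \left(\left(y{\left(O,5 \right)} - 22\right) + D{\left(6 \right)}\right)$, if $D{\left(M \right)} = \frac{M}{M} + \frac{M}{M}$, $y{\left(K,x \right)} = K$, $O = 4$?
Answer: $-144$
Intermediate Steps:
$z = 9$ ($z = 3 \cdot 3 = 9$)
$D{\left(M \right)} = 2$ ($D{\left(M \right)} = 1 + 1 = 2$)
$z \left(\left(y{\left(O,5 \right)} - 22\right) + D{\left(6 \right)}\right) = 9 \left(\left(4 - 22\right) + 2\right) = 9 \left(-18 + 2\right) = 9 \left(-16\right) = -144$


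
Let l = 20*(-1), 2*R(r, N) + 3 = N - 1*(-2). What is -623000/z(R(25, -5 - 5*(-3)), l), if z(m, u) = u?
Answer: 31150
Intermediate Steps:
R(r, N) = -1/2 + N/2 (R(r, N) = -3/2 + (N - 1*(-2))/2 = -3/2 + (N + 2)/2 = -3/2 + (2 + N)/2 = -3/2 + (1 + N/2) = -1/2 + N/2)
l = -20
-623000/z(R(25, -5 - 5*(-3)), l) = -623000/(-20) = -623000*(-1/20) = 31150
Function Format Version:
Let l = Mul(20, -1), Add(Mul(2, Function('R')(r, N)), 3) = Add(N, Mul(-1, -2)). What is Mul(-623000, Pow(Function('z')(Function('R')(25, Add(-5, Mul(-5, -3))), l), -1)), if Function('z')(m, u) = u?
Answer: 31150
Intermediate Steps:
Function('R')(r, N) = Add(Rational(-1, 2), Mul(Rational(1, 2), N)) (Function('R')(r, N) = Add(Rational(-3, 2), Mul(Rational(1, 2), Add(N, Mul(-1, -2)))) = Add(Rational(-3, 2), Mul(Rational(1, 2), Add(N, 2))) = Add(Rational(-3, 2), Mul(Rational(1, 2), Add(2, N))) = Add(Rational(-3, 2), Add(1, Mul(Rational(1, 2), N))) = Add(Rational(-1, 2), Mul(Rational(1, 2), N)))
l = -20
Mul(-623000, Pow(Function('z')(Function('R')(25, Add(-5, Mul(-5, -3))), l), -1)) = Mul(-623000, Pow(-20, -1)) = Mul(-623000, Rational(-1, 20)) = 31150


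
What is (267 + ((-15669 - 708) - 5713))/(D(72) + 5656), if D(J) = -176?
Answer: -21823/5480 ≈ -3.9823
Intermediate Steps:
(267 + ((-15669 - 708) - 5713))/(D(72) + 5656) = (267 + ((-15669 - 708) - 5713))/(-176 + 5656) = (267 + (-16377 - 5713))/5480 = (267 - 22090)*(1/5480) = -21823*1/5480 = -21823/5480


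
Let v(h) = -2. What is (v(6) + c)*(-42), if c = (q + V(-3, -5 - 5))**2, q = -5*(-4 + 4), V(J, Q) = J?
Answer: -294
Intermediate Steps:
q = 0 (q = -5*0 = 0)
c = 9 (c = (0 - 3)**2 = (-3)**2 = 9)
(v(6) + c)*(-42) = (-2 + 9)*(-42) = 7*(-42) = -294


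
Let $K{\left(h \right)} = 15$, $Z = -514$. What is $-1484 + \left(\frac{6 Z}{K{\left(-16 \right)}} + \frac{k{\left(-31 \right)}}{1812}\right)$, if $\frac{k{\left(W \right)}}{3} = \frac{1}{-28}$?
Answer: $- \frac{142872581}{84560} \approx -1689.6$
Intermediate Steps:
$k{\left(W \right)} = - \frac{3}{28}$ ($k{\left(W \right)} = \frac{3}{-28} = 3 \left(- \frac{1}{28}\right) = - \frac{3}{28}$)
$-1484 + \left(\frac{6 Z}{K{\left(-16 \right)}} + \frac{k{\left(-31 \right)}}{1812}\right) = -1484 + \left(\frac{6 \left(-514\right)}{15} - \frac{3}{28 \cdot 1812}\right) = -1484 - \frac{17385541}{84560} = - \frac{142872581}{84560}$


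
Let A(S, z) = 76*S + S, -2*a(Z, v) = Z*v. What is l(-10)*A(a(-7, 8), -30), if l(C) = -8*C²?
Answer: -1724800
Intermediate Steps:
a(Z, v) = -Z*v/2
A(S, z) = 77*S
l(-10)*A(a(-7, 8), -30) = (-8*(-10)²)*(77*(-½*(-7)*8)) = (-8*100)*(77*28) = -800*2156 = -1724800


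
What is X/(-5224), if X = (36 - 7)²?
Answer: -841/5224 ≈ -0.16099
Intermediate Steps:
X = 841 (X = 29² = 841)
X/(-5224) = 841/(-5224) = 841*(-1/5224) = -841/5224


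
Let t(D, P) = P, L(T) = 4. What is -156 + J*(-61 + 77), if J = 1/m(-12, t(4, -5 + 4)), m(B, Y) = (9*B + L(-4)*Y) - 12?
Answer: -4840/31 ≈ -156.13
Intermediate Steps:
m(B, Y) = -12 + 4*Y + 9*B (m(B, Y) = (9*B + 4*Y) - 12 = (4*Y + 9*B) - 12 = -12 + 4*Y + 9*B)
J = -1/124 (J = 1/(-12 + 4*(-5 + 4) + 9*(-12)) = 1/(-12 + 4*(-1) - 108) = 1/(-12 - 4 - 108) = 1/(-124) = -1/124 ≈ -0.0080645)
-156 + J*(-61 + 77) = -156 - (-61 + 77)/124 = -156 - 1/124*16 = -156 - 4/31 = -4840/31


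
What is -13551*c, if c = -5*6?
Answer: 406530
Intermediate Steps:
c = -30
-13551*c = -13551*(-30) = 406530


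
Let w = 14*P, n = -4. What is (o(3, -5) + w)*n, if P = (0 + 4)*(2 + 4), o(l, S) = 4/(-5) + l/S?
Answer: -6692/5 ≈ -1338.4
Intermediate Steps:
o(l, S) = -4/5 + l/S (o(l, S) = 4*(-1/5) + l/S = -4/5 + l/S)
P = 24 (P = 4*6 = 24)
w = 336 (w = 14*24 = 336)
(o(3, -5) + w)*n = ((-4/5 + 3/(-5)) + 336)*(-4) = ((-4/5 + 3*(-1/5)) + 336)*(-4) = ((-4/5 - 3/5) + 336)*(-4) = (-7/5 + 336)*(-4) = (1673/5)*(-4) = -6692/5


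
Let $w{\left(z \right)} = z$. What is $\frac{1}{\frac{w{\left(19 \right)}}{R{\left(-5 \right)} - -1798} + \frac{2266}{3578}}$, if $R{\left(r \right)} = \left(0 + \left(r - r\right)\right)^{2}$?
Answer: $\frac{3216622}{2071125} \approx 1.5531$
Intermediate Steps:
$R{\left(r \right)} = 0$ ($R{\left(r \right)} = \left(0 + 0\right)^{2} = 0^{2} = 0$)
$\frac{1}{\frac{w{\left(19 \right)}}{R{\left(-5 \right)} - -1798} + \frac{2266}{3578}} = \frac{1}{\frac{19}{0 - -1798} + \frac{2266}{3578}} = \frac{1}{\frac{19}{0 + 1798} + 2266 \cdot \frac{1}{3578}} = \frac{1}{\frac{19}{1798} + \frac{1133}{1789}} = \frac{1}{\frac{2071125}{3216622}} = \frac{3216622}{2071125}$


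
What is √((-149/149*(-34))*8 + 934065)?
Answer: 17*√3233 ≈ 966.61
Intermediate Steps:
√((-149/149*(-34))*8 + 934065) = √((-149*1/149*(-34))*8 + 934065) = √(-1*(-34)*8 + 934065) = √(34*8 + 934065) = √(272 + 934065) = √934337 = 17*√3233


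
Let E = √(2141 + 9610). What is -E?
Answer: -√11751 ≈ -108.40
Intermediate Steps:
E = √11751 ≈ 108.40
-E = -√11751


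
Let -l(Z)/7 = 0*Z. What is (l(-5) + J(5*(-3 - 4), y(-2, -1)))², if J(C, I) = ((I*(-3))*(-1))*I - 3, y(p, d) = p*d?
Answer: 81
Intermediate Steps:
y(p, d) = d*p
J(C, I) = -3 + 3*I² (J(C, I) = (-3*I*(-1))*I - 3 = (3*I)*I - 3 = 3*I² - 3 = -3 + 3*I²)
l(Z) = 0 (l(Z) = -0*Z = -7*0 = 0)
(l(-5) + J(5*(-3 - 4), y(-2, -1)))² = (0 + (-3 + 3*(-1*(-2))²))² = (0 + (-3 + 3*2²))² = (0 + (-3 + 3*4))² = (0 + (-3 + 12))² = (0 + 9)² = 9² = 81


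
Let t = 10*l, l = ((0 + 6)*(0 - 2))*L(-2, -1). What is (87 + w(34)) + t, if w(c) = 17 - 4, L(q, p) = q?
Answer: 340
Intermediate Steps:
l = 24 (l = ((0 + 6)*(0 - 2))*(-2) = (6*(-2))*(-2) = -12*(-2) = 24)
w(c) = 13
t = 240 (t = 10*24 = 240)
(87 + w(34)) + t = (87 + 13) + 240 = 100 + 240 = 340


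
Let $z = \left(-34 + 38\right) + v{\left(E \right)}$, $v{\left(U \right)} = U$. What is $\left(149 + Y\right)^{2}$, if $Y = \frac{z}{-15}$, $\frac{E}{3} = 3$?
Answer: $\frac{4937284}{225} \approx 21944.0$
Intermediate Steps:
$E = 9$ ($E = 3 \cdot 3 = 9$)
$z = 13$ ($z = \left(-34 + 38\right) + 9 = 4 + 9 = 13$)
$Y = - \frac{13}{15}$ ($Y = \frac{13}{-15} = 13 \left(- \frac{1}{15}\right) = - \frac{13}{15} \approx -0.86667$)
$\left(149 + Y\right)^{2} = \left(149 - \frac{13}{15}\right)^{2} = \left(\frac{2222}{15}\right)^{2} = \frac{4937284}{225}$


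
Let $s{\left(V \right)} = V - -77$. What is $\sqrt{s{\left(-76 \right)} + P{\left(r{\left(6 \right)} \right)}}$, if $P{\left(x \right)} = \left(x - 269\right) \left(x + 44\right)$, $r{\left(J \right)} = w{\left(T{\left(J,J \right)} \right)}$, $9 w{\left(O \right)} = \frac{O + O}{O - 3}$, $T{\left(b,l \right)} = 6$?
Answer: $\frac{i \sqrt{966719}}{9} \approx 109.25 i$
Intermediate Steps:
$w{\left(O \right)} = \frac{2 O}{9 \left(-3 + O\right)}$ ($w{\left(O \right)} = \frac{\left(O + O\right) \frac{1}{O - 3}}{9} = \frac{2 O \frac{1}{-3 + O}}{9} = \frac{2 O}{9 \left(-3 + O\right)}$)
$r{\left(J \right)} = \frac{4}{9}$ ($r{\left(J \right)} = \frac{2}{9} \cdot 6 \frac{1}{-3 + 6} = \frac{2}{9} \cdot 6 \cdot \frac{1}{3} = \frac{4}{9}$)
$P{\left(x \right)} = \left(-269 + x\right) \left(44 + x\right)$
$s{\left(V \right)} = 77 + V$ ($s{\left(V \right)} = V + 77 = 77 + V$)
$\sqrt{s{\left(-76 \right)} + P{\left(r{\left(6 \right)} \right)}} = \sqrt{\left(77 - 76\right) - \left(11936 - \frac{16}{81}\right)} = \sqrt{1 - \frac{966800}{81}} = \sqrt{- \frac{966719}{81}} = \frac{i \sqrt{966719}}{9}$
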